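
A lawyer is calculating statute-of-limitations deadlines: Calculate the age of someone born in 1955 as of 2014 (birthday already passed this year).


Birth year: 1955
Current year: 2014
Age = current year - birth year
Age = 2014 - 1955 = 59

59


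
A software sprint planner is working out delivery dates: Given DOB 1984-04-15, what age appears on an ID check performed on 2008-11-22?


Birth: 1984-04-15
Reference: 2008-11-22
Year difference: 2008 - 1984 = 24
Has birthday (04-15) occurred by 11-22? Yes
Age in full years: 24

24


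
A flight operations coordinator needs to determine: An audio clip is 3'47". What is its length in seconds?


Minutes: 3
Seconds: 47
Convert minutes to seconds: 3 x 60 = 180
Add remaining seconds: 180 + 47 = 227

227


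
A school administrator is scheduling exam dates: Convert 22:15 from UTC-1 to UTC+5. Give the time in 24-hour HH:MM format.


Local time: 22:15 at UTC-1 (offset -1h)
Target zone: UTC+5 (offset 5h)
Difference: 5 - (-1) = 6 hours
Calculation: 22 + (6) = 28
Wraparound: (28) mod 24 = 4
Result: 04:15

04:15


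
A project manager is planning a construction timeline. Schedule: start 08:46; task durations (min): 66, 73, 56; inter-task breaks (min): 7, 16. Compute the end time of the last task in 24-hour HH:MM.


Start: 08:46 = 526 min from midnight
  after task 1 (66 min): 09:52
  after break (7 min): 09:59
  after task 2 (73 min): 11:12
  after break (16 min): 11:28
  after task 3 (56 min): 12:24
Total elapsed: 218 minutes
End time: 12:24

12:24


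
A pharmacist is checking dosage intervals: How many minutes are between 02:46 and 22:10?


Start time: 02:46 = 166 minutes from midnight
End time: 22:10 = 1330 minutes from midnight
Difference: 1330 - 166 = 1164 minutes
That is 19 hours and 24 minutes

1164


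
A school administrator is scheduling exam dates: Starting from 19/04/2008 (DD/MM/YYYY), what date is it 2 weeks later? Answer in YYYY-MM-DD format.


Start: 2008-04-19
Weeks to add: 2
Convert to days: 2 x 7 = 14 days
Add 14 days to 2008-04-19
Result: 2008-05-03

2008-05-03


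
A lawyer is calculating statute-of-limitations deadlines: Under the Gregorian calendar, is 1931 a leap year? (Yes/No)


Year: 1931
Divisible by 4? 1931 / 4 = 482.75 -> No
Not divisible by 4, so NOT a leap year

No


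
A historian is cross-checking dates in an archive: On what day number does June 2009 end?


Month: June
Year: 2009
June is a 30-day month
Total: 30 days

30


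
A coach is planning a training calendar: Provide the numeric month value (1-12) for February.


Calendar month order:
1. January
2. February <--
3. March
February is month number 2

2


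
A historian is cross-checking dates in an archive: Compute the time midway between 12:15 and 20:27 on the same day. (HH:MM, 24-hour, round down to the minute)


Start time: 12:15 = 735 minutes from midnight
End time: 20:27 = 1227 minutes from midnight
Sum: 735 + 1227 = 1962
Midpoint: 1962 / 2 = 981 minutes
Convert: 981 / 60 = 16 hours, 21 minutes
Result: 16:21

16:21


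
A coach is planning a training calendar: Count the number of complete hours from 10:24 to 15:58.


Start: 10:24
End: 15:58
Hour difference: 15 - 10 = 5 hours
Minute difference: 58 - 24 = 34 minutes
Total minutes: 334
Complete hours: 334 / 60 = 5 (remainder 34)

5


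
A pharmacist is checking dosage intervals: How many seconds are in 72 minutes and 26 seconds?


Minutes: 72
Extra seconds: 26
Seconds per minute: 60
Minutes to seconds: 72 x 60 = 4320
Total: 4320 + 26 = 4346

4346


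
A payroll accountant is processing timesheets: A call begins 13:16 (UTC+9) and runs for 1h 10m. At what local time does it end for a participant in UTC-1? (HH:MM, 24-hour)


Start: 13:16 in UTC+9
Step 1 - add duration:
  minutes: 16 + 10 = 26
  hours: 13 + 1 + 0 = 14
  end in UTC+9: 14:26
Step 2 - convert UTC+9 -> UTC-1:
  offset difference: -1 - (9) = -10 hours
  14 + (-10) = 4 -> mod 24 = 4
Result: 04:26 in UTC-1

04:26


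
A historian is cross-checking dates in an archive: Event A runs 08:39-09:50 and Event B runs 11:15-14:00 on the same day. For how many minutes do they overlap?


Interval A: [519, 590] minutes from midnight
Interval B: [675, 840] minutes from midnight
Overlap start = max(519, 675) = 675
Overlap end = min(590, 840) = 590
End <= start, so the intervals do not overlap: 0 minutes

0


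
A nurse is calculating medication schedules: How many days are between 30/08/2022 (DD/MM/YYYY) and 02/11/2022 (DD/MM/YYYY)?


Start date: 2022-08-30
End date: 2022-11-02
Aug 2022: +2 days
Sep 2022: +30 days
Oct 2022: +31 days
Nov 2022: +1 days
Total: 64 days

64


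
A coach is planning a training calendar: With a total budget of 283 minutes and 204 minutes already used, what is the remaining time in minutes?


Total budget: 283 minutes
Time used: 204 minutes
Remaining: 283 - 204 = 79 minutes
Percent used: 72.1%
Percent remaining: 27.9%

79


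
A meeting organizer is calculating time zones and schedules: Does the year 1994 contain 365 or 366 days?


Year: 1994
Check leap year rules:
Divisible by 4? No
1994 is not a leap year
Days: 365

365


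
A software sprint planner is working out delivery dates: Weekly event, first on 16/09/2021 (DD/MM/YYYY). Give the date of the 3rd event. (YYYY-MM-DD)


First occurrence: 2021-09-16 (occurrence 1)
Each occurrence is 7 days after the previous.
Occurrence 3 is 2 weeks after the first.
2 weeks = 14 days
2021-09-16 + 14 days = 2021-09-30

2021-09-30


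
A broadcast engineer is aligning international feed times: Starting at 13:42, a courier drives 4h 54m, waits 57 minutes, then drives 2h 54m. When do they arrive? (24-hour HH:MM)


Depart: 13:42
Leg 1: +294 min -> 18:36
Layover: +57 min -> 19:33
Leg 2: +174 min -> 22:27
Total travel: 525 minutes = 8h 45m
Arrival: 22:27

22:27


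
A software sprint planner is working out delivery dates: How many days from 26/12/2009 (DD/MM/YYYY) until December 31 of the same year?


Start: December 26, 2009
End: December 31, 2009
Days left in December: 5
Total: 5 days

5


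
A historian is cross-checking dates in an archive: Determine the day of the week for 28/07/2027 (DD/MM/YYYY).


Date: 2027-07-28
January 1, 2027 is a Friday
Day of year: 209
Offset from Jan 1: 208 days
208 mod 7 = 5
Result: Wednesday

Wednesday


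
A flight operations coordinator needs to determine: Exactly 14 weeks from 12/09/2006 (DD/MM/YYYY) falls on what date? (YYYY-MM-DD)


Start: 2006-09-12
Weeks to add: 14
Convert to days: 14 x 7 = 98 days
Add 98 days to 2006-09-12
Result: 2006-12-19

2006-12-19


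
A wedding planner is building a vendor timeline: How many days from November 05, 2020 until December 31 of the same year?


Start: November 05, 2020
End: December 31, 2020
Days left in November: 25
December: 31
Sum of remaining months: 31
Total: 25 + 31 = 56

56


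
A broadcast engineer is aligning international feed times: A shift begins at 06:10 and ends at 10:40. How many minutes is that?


Start time: 06:10 = 370 minutes from midnight
End time: 10:40 = 640 minutes from midnight
Difference: 640 - 370 = 270 minutes
That is 4 hours and 30 minutes

270


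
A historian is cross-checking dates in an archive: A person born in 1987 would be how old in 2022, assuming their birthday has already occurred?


Birth year: 1987
Current year: 2022
Age = current year - birth year
Age = 2022 - 1987 = 35

35


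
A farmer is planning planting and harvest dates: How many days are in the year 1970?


Year: 1970
Check leap year rules:
Divisible by 4? No
1970 is not a leap year
Days: 365

365


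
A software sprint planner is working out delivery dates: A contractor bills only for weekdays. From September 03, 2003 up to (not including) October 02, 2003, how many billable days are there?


Start: 2003-09-03 (Wednesday)
End (exclusive): 2003-10-02 (Thursday)
Total calendar days: 29
Full weeks: 29 // 7 = 4 -> 20 weekdays
Remaining 1 days starting on Wednesday:
  Wed(w) -> 1 weekdays
Total business days: 20 + 1 = 21

21


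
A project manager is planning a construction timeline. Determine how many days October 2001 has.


Month: October
Year: 2001
October is a 31-day month
Total: 31 days

31


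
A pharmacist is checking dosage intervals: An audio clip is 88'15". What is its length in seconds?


Minutes: 88
Seconds: 15
Convert minutes to seconds: 88 x 60 = 5280
Add remaining seconds: 5280 + 15 = 5295

5295


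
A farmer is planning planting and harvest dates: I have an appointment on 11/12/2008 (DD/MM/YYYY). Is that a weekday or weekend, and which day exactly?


Date: 2008-12-11
January 1, 2008 is a Tuesday
Day of year: 346
Offset from Jan 1: 345 days
345 mod 7 = 2
Result: Thursday

Thursday


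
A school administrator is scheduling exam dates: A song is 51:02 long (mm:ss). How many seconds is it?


Minutes: 51
Extra seconds: 2
Seconds per minute: 60
Minutes to seconds: 51 x 60 = 3060
Total: 3060 + 2 = 3062

3062


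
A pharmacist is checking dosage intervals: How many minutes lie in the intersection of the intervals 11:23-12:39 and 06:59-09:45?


Interval A: [683, 759] minutes from midnight
Interval B: [419, 585] minutes from midnight
Overlap start = max(683, 419) = 683
Overlap end = min(759, 585) = 585
End <= start, so the intervals do not overlap: 0 minutes

0


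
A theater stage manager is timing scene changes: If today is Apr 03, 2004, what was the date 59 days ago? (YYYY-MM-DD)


Start: 2004-04-03
Subtracting 59 days
Days already passed in April: 3
After going back through April: 56 more days to subtract
March 2004: 31 days, 25 remaining
February 2004 has 29 days, need 25
Result: 2004-02-04

2004-02-04


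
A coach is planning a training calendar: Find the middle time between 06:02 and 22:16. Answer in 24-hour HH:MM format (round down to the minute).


Start time: 06:02 = 362 minutes from midnight
End time: 22:16 = 1336 minutes from midnight
Sum: 362 + 1336 = 1698
Midpoint: 1698 / 2 = 849 minutes
Convert: 849 / 60 = 14 hours, 9 minutes
Result: 14:09

14:09


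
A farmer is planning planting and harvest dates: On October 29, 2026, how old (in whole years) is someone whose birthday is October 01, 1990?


Birth: 1990-10-01
Reference: 2026-10-29
Year difference: 2026 - 1990 = 36
Has birthday (10-01) occurred by 10-29? Yes
Age in full years: 36

36


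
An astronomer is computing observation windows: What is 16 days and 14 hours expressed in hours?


Days: 16
Extra hours: 14
Hours per day: 24
Days to hours: 16 x 24 = 384
Total: 384 + 14 = 398

398


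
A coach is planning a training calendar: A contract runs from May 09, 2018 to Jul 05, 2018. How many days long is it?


Start date: 2018-05-09
End date: 2018-07-05
May 2018: +23 days
Jun 2018: +30 days
Jul 2018: +4 days
Total: 57 days

57


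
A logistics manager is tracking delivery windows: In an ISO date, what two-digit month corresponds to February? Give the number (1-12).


Calendar month order:
1. January
2. February <--
3. March
February is month number 2

2


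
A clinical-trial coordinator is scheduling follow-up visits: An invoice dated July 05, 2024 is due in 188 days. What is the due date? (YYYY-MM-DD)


Start: 2024-07-05
Adding 188 days
Days remaining in July: 26
After July: 162 days still to add
August 2024: 31 days, 131 remaining
September 2024: 30 days, 101 remaining
October 2024: 31 days, 70 remaining
November 2024: 30 days, 40 remaining
Result: 2025-01-09

2025-01-09


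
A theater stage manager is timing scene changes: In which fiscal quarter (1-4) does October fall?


Month: October (month 10)
Q1: January-March (months 1-3)
Q2: April-June (months 4-6)
Q3: July-September (months 7-9)
Q4: October-December (months 10-12)
Month 10 falls in Q4

4


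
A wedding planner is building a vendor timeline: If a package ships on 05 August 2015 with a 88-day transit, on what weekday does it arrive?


Start: 2015-08-05 (Wednesday)
Step 1 - find target date: add 88 days
  2015-08-05 + 88 days = 2015-11-01
Step 2 - day of week:
  88 mod 7 = 4
  Wednesday + 4 days -> Sunday
Result: Sunday (2015-11-01)

Sunday


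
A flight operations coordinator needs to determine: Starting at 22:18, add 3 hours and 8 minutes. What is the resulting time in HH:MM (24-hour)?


Start time: 22:18
Adding: 3 hours 8 minutes
Minutes: 18 + 8 = 26
Hours: 22 + 3 + 0 = 25
Hour wraparound: 25 mod 24 = 1
Result: 01:26

01:26


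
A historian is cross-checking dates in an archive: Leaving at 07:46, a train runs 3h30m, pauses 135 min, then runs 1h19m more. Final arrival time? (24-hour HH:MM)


Depart: 07:46
Leg 1: +210 min -> 11:16
Layover: +135 min -> 13:31
Leg 2: +79 min -> 14:50
Total travel: 424 minutes = 7h 4m
Arrival: 14:50

14:50


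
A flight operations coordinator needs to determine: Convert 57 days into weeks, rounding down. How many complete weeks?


Total days: 57
Days per week: 7
Division: 57 / 7 = 8 remainder 1
Complete weeks: 8
Remaining days: 1

8


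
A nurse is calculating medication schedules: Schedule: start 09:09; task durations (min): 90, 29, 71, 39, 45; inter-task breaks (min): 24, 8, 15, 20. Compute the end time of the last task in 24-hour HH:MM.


Start: 09:09 = 549 min from midnight
  after task 1 (90 min): 10:39
  after break (24 min): 11:03
  after task 2 (29 min): 11:32
  after break (8 min): 11:40
  after task 3 (71 min): 12:51
  after break (15 min): 13:06
  after task 4 (39 min): 13:45
  after break (20 min): 14:05
  after task 5 (45 min): 14:50
Total elapsed: 341 minutes
End time: 14:50

14:50


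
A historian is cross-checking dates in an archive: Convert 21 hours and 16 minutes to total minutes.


Hours: 21
Extra minutes: 16
Minutes per hour: 60
Hours to minutes: 21 x 60 = 1260
Total: 1260 + 16 = 1276

1276


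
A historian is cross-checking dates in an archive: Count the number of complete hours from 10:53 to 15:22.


Start: 10:53
End: 15:22
Hour difference: 15 - 10 = 5 hours
Minute difference: 22 - 53 = -31 minutes
Total minutes: 269
Complete hours: 269 / 60 = 4 (remainder 29)

4


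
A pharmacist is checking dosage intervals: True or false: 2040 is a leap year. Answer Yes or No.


Year: 2040
Divisible by 4? 2040 / 4 = 510.0 -> Yes
Divisible by 100? 2040 / 100 = 20.4 -> No
Divisible by 4 but not 100, so it IS a leap year

Yes


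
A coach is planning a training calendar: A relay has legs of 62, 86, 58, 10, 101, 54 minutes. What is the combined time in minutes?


Durations: 62, 86, 58, 10, 101, 54
Running sum: 62
+ 86 = 148
+ 58 = 206
+ 10 = 216
+ 101 = 317
+ 54 = 371
Total duration: 371 minutes
That is 6 hours and 11 minutes

371


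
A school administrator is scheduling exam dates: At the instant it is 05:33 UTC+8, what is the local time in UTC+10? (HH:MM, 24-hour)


Local time: 05:33 at UTC+8 (offset 8h)
Target zone: UTC+10 (offset 10h)
Difference: 10 - (8) = 2 hours
Calculation: 5 + (2) = 7
Result: 07:33

07:33


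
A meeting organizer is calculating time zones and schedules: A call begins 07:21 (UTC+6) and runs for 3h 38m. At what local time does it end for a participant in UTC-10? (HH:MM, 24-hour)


Start: 07:21 in UTC+6
Step 1 - add duration:
  minutes: 21 + 38 = 59
  hours: 7 + 3 + 0 = 10
  end in UTC+6: 10:59
Step 2 - convert UTC+6 -> UTC-10:
  offset difference: -10 - (6) = -16 hours
  10 + (-16) = -6 -> mod 24 = 18
Result: 18:59 in UTC-10

18:59


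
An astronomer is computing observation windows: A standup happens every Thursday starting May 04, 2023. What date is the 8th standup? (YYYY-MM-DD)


First occurrence: 2023-05-04 (occurrence 1)
Each occurrence is 7 days after the previous.
Occurrence 8 is 7 weeks after the first.
7 weeks = 49 days
2023-05-04 + 49 days = 2023-06-22

2023-06-22


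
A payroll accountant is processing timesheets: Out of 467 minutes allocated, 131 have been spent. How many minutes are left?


Total budget: 467 minutes
Time used: 131 minutes
Remaining: 467 - 131 = 336 minutes
Percent used: 28.1%
Percent remaining: 71.9%

336


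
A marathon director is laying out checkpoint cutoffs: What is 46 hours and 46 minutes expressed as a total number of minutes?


Hours: 46
Minutes: 46
Convert hours to minutes: 46 x 60 = 2760
Add remaining minutes: 2760 + 46 = 2806

2806


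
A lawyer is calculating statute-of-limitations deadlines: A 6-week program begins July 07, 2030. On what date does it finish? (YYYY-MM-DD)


Start: 2030-07-07
Weeks to add: 6
Convert to days: 6 x 7 = 42 days
Add 42 days to 2030-07-07
Result: 2030-08-18

2030-08-18


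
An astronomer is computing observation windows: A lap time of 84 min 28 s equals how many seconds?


Minutes: 84
Seconds: 28
Convert minutes to seconds: 84 x 60 = 5040
Add remaining seconds: 5040 + 28 = 5068

5068


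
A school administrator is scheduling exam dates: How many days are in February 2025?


Month: February
Year: 2025
2025 is not a leap year
February has 28 days
Total: 28 days

28


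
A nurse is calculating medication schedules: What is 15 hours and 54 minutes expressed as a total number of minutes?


Hours: 15
Minutes: 54
Convert hours to minutes: 15 x 60 = 900
Add remaining minutes: 900 + 54 = 954

954


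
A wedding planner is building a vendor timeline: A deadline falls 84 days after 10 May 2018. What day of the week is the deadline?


Start: 2018-05-10 (Thursday)
Step 1 - find target date: add 84 days
  2018-05-10 + 84 days = 2018-08-02
Step 2 - day of week:
  84 mod 7 = 0
  Thursday + 0 days -> Thursday
Result: Thursday (2018-08-02)

Thursday


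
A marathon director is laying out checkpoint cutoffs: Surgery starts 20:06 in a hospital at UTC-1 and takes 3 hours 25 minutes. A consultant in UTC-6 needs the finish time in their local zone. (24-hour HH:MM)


Start: 20:06 in UTC-1
Step 1 - add duration:
  minutes: 6 + 25 = 31
  hours: 20 + 3 + 0 = 23
  end in UTC-1: 23:31
Step 2 - convert UTC-1 -> UTC-6:
  offset difference: -6 - (-1) = -5 hours
  23 + (-5) = 18 -> mod 24 = 18
Result: 18:31 in UTC-6

18:31


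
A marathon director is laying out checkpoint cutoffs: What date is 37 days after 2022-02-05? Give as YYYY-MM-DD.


Start: 2022-02-05
Adding 37 days
Days remaining in February: 23
After February: 14 days still to add
March 2022 has 31 days, need 14
Result: 2022-03-14

2022-03-14


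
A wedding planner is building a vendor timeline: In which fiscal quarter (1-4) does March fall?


Month: March (month 3)
Q1: January-March (months 1-3)
Q2: April-June (months 4-6)
Q3: July-September (months 7-9)
Q4: October-December (months 10-12)
Month 3 falls in Q1

1


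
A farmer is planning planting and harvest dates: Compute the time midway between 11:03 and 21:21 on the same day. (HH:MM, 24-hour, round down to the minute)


Start time: 11:03 = 663 minutes from midnight
End time: 21:21 = 1281 minutes from midnight
Sum: 663 + 1281 = 1944
Midpoint: 1944 / 2 = 972 minutes
Convert: 972 / 60 = 16 hours, 12 minutes
Result: 16:12

16:12


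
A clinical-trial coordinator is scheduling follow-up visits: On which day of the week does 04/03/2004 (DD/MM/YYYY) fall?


Date: 2004-03-04
January 1, 2004 is a Thursday
Day of year: 64
Offset from Jan 1: 63 days
63 mod 7 = 0
Result: Thursday

Thursday


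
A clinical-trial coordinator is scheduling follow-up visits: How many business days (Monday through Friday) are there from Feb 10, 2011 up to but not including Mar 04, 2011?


Start: 2011-02-10 (Thursday)
End (exclusive): 2011-03-04 (Friday)
Total calendar days: 22
Full weeks: 22 // 7 = 3 -> 15 weekdays
Remaining 1 days starting on Thursday:
  Thu(w) -> 1 weekdays
Total business days: 15 + 1 = 16

16


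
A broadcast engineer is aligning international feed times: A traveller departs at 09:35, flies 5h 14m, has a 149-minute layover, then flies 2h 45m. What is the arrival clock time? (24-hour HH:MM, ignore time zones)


Depart: 09:35
Leg 1: +314 min -> 14:49
Layover: +149 min -> 17:18
Leg 2: +165 min -> 20:03
Total travel: 628 minutes = 10h 28m
Arrival: 20:03

20:03


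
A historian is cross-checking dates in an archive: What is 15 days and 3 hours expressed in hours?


Days: 15
Extra hours: 3
Hours per day: 24
Days to hours: 15 x 24 = 360
Total: 360 + 3 = 363

363


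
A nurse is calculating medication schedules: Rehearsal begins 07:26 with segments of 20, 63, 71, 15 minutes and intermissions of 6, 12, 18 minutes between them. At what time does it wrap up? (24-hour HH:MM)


Start: 07:26 = 446 min from midnight
  after task 1 (20 min): 07:46
  after break (6 min): 07:52
  after task 2 (63 min): 08:55
  after break (12 min): 09:07
  after task 3 (71 min): 10:18
  after break (18 min): 10:36
  after task 4 (15 min): 10:51
Total elapsed: 205 minutes
End time: 10:51

10:51


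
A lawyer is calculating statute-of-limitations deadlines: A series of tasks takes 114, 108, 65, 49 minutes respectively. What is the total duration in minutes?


Durations: 114, 108, 65, 49
Running sum: 114
+ 108 = 222
+ 65 = 287
+ 49 = 336
Total duration: 336 minutes
That is 5 hours and 36 minutes

336


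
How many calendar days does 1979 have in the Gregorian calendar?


Year: 1979
Check leap year rules:
Divisible by 4? No
1979 is not a leap year
Days: 365

365


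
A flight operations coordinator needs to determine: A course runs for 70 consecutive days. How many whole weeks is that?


Total days: 70
Days per week: 7
Division: 70 / 7 = 10 remainder 0
Complete weeks: 10
Remaining days: 0

10


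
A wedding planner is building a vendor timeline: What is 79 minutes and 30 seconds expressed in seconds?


Minutes: 79
Extra seconds: 30
Seconds per minute: 60
Minutes to seconds: 79 x 60 = 4740
Total: 4740 + 30 = 4770

4770


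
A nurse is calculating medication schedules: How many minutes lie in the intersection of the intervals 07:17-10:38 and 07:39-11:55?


Interval A: [437, 638] minutes from midnight
Interval B: [459, 715] minutes from midnight
Overlap start = max(437, 459) = 459
Overlap end = min(638, 715) = 638
Overlap = 638 - 459 = 179 minutes

179


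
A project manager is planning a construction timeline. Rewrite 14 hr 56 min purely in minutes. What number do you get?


Hours: 14
Extra minutes: 56
Minutes per hour: 60
Hours to minutes: 14 x 60 = 840
Total: 840 + 56 = 896

896


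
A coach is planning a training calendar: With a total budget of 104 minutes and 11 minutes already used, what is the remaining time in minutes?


Total budget: 104 minutes
Time used: 11 minutes
Remaining: 104 - 11 = 93 minutes
Percent used: 10.6%
Percent remaining: 89.4%

93


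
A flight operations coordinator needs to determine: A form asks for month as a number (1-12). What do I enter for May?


Calendar month order:
4. April
5. May <--
6. June
May is month number 5

5


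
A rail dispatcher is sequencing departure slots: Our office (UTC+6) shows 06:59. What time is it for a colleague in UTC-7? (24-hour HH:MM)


Local time: 06:59 at UTC+6 (offset 6h)
Target zone: UTC-7 (offset -7h)
Difference: -7 - (6) = -13 hours
Calculation: 6 + (-13) = -7
Wraparound: (-7) mod 24 = 17
Result: 17:59

17:59


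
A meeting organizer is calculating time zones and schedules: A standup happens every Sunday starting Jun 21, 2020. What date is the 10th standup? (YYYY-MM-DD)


First occurrence: 2020-06-21 (occurrence 1)
Each occurrence is 7 days after the previous.
Occurrence 10 is 9 weeks after the first.
9 weeks = 63 days
2020-06-21 + 63 days = 2020-08-23

2020-08-23


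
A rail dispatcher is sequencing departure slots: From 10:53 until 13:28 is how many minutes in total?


Start time: 10:53 = 653 minutes from midnight
End time: 13:28 = 808 minutes from midnight
Difference: 808 - 653 = 155 minutes
That is 2 hours and 35 minutes

155


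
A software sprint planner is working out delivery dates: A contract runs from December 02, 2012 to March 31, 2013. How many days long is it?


Start date: 2012-12-02
End date: 2013-03-31
Dec 2012: +30 days
Jan 2013: +31 days
Feb 2013: +28 days
Mar 2013: +30 days
Total: 119 days

119


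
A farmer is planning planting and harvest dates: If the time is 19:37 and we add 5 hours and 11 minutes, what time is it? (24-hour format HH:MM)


Start time: 19:37
Adding: 5 hours 11 minutes
Minutes: 37 + 11 = 48
Hours: 19 + 5 + 0 = 24
Hour wraparound: 24 mod 24 = 0
Result: 00:48

00:48


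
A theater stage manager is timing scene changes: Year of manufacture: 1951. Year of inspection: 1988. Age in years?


Birth year: 1951
Current year: 1988
Age = current year - birth year
Age = 1988 - 1951 = 37

37


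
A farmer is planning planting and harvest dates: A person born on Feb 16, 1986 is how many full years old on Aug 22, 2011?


Birth: 1986-02-16
Reference: 2011-08-22
Year difference: 2011 - 1986 = 25
Has birthday (02-16) occurred by 08-22? Yes
Age in full years: 25

25


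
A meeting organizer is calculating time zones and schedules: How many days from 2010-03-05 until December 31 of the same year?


Start: March 05, 2010
End: December 31, 2010
Days left in March: 26
April: 30
May: 31
June: 30
July: 31
... plus remaining months
Sum of remaining months: 275
Total: 26 + 275 = 301

301


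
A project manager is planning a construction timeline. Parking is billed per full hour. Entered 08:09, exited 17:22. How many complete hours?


Start: 08:09
End: 17:22
Hour difference: 17 - 8 = 9 hours
Minute difference: 22 - 9 = 13 minutes
Total minutes: 553
Complete hours: 553 / 60 = 9 (remainder 13)

9


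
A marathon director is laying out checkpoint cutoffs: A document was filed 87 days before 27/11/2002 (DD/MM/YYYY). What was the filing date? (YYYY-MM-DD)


Start: 2002-11-27
Subtracting 87 days
Days already passed in November: 27
After going back through November: 60 more days to subtract
October 2002: 31 days, 29 remaining
September 2002 has 30 days, need 29
Result: 2002-09-01

2002-09-01


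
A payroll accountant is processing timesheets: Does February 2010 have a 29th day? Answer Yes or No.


Year: 2010
Divisible by 4? 2010 / 4 = 502.5 -> No
Not divisible by 4, so NOT a leap year

No


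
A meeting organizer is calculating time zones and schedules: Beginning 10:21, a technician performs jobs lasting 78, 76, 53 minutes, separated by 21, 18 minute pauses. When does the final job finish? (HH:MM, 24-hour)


Start: 10:21 = 621 min from midnight
  after task 1 (78 min): 11:39
  after break (21 min): 12:00
  after task 2 (76 min): 13:16
  after break (18 min): 13:34
  after task 3 (53 min): 14:27
Total elapsed: 246 minutes
End time: 14:27

14:27


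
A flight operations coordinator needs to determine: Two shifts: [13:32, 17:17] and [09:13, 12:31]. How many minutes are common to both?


Interval A: [812, 1037] minutes from midnight
Interval B: [553, 751] minutes from midnight
Overlap start = max(812, 553) = 812
Overlap end = min(1037, 751) = 751
End <= start, so the intervals do not overlap: 0 minutes

0


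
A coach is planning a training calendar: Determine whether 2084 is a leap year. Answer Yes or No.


Year: 2084
Divisible by 4? 2084 / 4 = 521.0 -> Yes
Divisible by 100? 2084 / 100 = 20.84 -> No
Divisible by 4 but not 100, so it IS a leap year

Yes


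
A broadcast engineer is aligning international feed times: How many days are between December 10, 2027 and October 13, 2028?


Start date: 2027-12-10
End date: 2028-10-13
Dec 2027: +22 days
Jan 2028: +31 days
Feb 2028: +29 days
... (8 more months)
Total: 308 days

308


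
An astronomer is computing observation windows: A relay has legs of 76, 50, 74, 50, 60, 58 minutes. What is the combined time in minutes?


Durations: 76, 50, 74, 50, 60, 58
Running sum: 76
+ 50 = 126
+ 74 = 200
+ 50 = 250
+ 60 = 310
+ 58 = 368
Total duration: 368 minutes
That is 6 hours and 8 minutes

368


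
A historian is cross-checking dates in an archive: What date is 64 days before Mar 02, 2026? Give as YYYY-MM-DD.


Start: 2026-03-02
Subtracting 64 days
Days already passed in March: 2
After going back through March: 62 more days to subtract
February 2026: 28 days, 34 remaining
January 2026: 31 days, 3 remaining
December 2025 has 31 days, need 3
Result: 2025-12-28

2025-12-28


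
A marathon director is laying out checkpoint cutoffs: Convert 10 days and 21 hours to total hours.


Days: 10
Extra hours: 21
Hours per day: 24
Days to hours: 10 x 24 = 240
Total: 240 + 21 = 261

261


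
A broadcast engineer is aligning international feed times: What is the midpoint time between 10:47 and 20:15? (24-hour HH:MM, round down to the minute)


Start time: 10:47 = 647 minutes from midnight
End time: 20:15 = 1215 minutes from midnight
Sum: 647 + 1215 = 1862
Midpoint: 1862 / 2 = 931 minutes
Convert: 931 / 60 = 15 hours, 31 minutes
Result: 15:31

15:31


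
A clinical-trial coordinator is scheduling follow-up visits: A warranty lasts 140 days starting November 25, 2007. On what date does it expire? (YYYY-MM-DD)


Start: 2007-11-25
Adding 140 days
Days remaining in November: 5
After November: 135 days still to add
December 2007: 31 days, 104 remaining
January 2008: 31 days, 73 remaining
February 2008: 29 days, 44 remaining
March 2008: 31 days, 13 remaining
Result: 2008-04-13

2008-04-13


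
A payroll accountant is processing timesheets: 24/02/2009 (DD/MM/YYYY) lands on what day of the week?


Date: 2009-02-24
January 1, 2009 is a Thursday
Day of year: 55
Offset from Jan 1: 54 days
54 mod 7 = 5
Result: Tuesday

Tuesday


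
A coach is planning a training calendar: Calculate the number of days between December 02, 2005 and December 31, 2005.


Start: December 02, 2005
End: December 31, 2005
Days left in December: 29
Total: 29 days

29


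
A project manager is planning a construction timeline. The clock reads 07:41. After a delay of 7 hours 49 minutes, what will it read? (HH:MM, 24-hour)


Start time: 07:41
Adding: 7 hours 49 minutes
Minutes: 41 + 49 = 90
Minute overflow: 90 >= 60, so carry 1 hour, minutes = 30
Hours: 7 + 7 + 1 = 15
Result: 15:30

15:30


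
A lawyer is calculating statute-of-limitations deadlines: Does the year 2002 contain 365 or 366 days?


Year: 2002
Check leap year rules:
Divisible by 4? No
2002 is not a leap year
Days: 365

365


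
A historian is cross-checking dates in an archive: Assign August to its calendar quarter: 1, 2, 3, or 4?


Month: August (month 8)
Q1: January-March (months 1-3)
Q2: April-June (months 4-6)
Q3: July-September (months 7-9)
Q4: October-December (months 10-12)
Month 8 falls in Q3

3


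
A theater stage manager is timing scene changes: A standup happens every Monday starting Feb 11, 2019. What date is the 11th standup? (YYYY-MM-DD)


First occurrence: 2019-02-11 (occurrence 1)
Each occurrence is 7 days after the previous.
Occurrence 11 is 10 weeks after the first.
10 weeks = 70 days
2019-02-11 + 70 days = 2019-04-22

2019-04-22


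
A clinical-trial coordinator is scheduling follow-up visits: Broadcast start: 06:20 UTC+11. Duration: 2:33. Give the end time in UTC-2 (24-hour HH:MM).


Start: 06:20 in UTC+11
Step 1 - add duration:
  minutes: 20 + 33 = 53
  hours: 6 + 2 + 0 = 8
  end in UTC+11: 08:53
Step 2 - convert UTC+11 -> UTC-2:
  offset difference: -2 - (11) = -13 hours
  8 + (-13) = -5 -> mod 24 = 19
Result: 19:53 in UTC-2

19:53


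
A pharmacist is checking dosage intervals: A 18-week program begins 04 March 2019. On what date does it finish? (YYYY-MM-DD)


Start: 2019-03-04
Weeks to add: 18
Convert to days: 18 x 7 = 126 days
Add 126 days to 2019-03-04
Result: 2019-07-08

2019-07-08


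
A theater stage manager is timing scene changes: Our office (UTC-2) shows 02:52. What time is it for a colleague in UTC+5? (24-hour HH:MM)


Local time: 02:52 at UTC-2 (offset -2h)
Target zone: UTC+5 (offset 5h)
Difference: 5 - (-2) = 7 hours
Calculation: 2 + (7) = 9
Result: 09:52

09:52


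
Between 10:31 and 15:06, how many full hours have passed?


Start: 10:31
End: 15:06
Hour difference: 15 - 10 = 5 hours
Minute difference: 6 - 31 = -25 minutes
Total minutes: 275
Complete hours: 275 / 60 = 4 (remainder 35)

4


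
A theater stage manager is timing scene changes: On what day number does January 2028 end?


Month: January
Year: 2028
January is a 31-day month
Total: 31 days

31


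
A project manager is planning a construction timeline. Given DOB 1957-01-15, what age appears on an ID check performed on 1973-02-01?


Birth: 1957-01-15
Reference: 1973-02-01
Year difference: 1973 - 1957 = 16
Has birthday (01-15) occurred by 02-01? Yes
Age in full years: 16

16


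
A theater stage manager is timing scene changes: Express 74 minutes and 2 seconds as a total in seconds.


Minutes: 74
Seconds: 2
Convert minutes to seconds: 74 x 60 = 4440
Add remaining seconds: 4440 + 2 = 4442

4442


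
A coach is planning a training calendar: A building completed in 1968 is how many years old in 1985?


Birth year: 1968
Current year: 1985
Age = current year - birth year
Age = 1985 - 1968 = 17

17


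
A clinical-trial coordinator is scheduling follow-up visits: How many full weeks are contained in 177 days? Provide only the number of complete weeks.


Total days: 177
Days per week: 7
Division: 177 / 7 = 25 remainder 2
Complete weeks: 25
Remaining days: 2

25


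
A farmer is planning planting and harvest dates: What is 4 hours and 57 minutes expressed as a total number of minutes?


Hours: 4
Minutes: 57
Convert hours to minutes: 4 x 60 = 240
Add remaining minutes: 240 + 57 = 297

297


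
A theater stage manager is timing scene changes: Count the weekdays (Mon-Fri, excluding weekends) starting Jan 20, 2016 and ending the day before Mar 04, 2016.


Start: 2016-01-20 (Wednesday)
End (exclusive): 2016-03-04 (Friday)
Total calendar days: 44
Full weeks: 44 // 7 = 6 -> 30 weekdays
Remaining 2 days starting on Wednesday:
  Wed(w), Thu(w) -> 2 weekdays
Total business days: 30 + 2 = 32

32


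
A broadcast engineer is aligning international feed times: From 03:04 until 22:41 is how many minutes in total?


Start time: 03:04 = 184 minutes from midnight
End time: 22:41 = 1361 minutes from midnight
Difference: 1361 - 184 = 1177 minutes
That is 19 hours and 37 minutes

1177


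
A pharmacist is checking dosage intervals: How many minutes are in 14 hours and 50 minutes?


Hours: 14
Extra minutes: 50
Minutes per hour: 60
Hours to minutes: 14 x 60 = 840
Total: 840 + 50 = 890

890


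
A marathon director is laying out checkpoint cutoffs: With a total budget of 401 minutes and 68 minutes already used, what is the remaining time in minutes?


Total budget: 401 minutes
Time used: 68 minutes
Remaining: 401 - 68 = 333 minutes
Percent used: 17.0%
Percent remaining: 83.0%

333


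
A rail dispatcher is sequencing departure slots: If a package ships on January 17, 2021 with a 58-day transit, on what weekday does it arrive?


Start: 2021-01-17 (Sunday)
Step 1 - find target date: add 58 days
  2021-01-17 + 58 days = 2021-03-16
Step 2 - day of week:
  58 mod 7 = 2
  Sunday + 2 days -> Tuesday
Result: Tuesday (2021-03-16)

Tuesday


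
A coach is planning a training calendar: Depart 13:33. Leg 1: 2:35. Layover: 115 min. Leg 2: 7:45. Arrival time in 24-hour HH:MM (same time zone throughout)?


Depart: 13:33
Leg 1: +155 min -> 16:08
Layover: +115 min -> 18:03
Leg 2: +465 min -> 01:48
Total travel: 735 minutes = 12h 15m
Arrival: 01:48

01:48


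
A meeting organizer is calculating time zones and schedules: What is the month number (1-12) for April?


Calendar month order:
3. March
4. April <--
5. May
April is month number 4

4


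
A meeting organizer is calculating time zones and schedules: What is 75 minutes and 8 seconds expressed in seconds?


Minutes: 75
Extra seconds: 8
Seconds per minute: 60
Minutes to seconds: 75 x 60 = 4500
Total: 4500 + 8 = 4508

4508


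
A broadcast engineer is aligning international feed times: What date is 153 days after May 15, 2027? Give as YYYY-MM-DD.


Start: 2027-05-15
Adding 153 days
Days remaining in May: 16
After May: 137 days still to add
June 2027: 30 days, 107 remaining
July 2027: 31 days, 76 remaining
August 2027: 31 days, 45 remaining
September 2027: 30 days, 15 remaining
Result: 2027-10-15

2027-10-15


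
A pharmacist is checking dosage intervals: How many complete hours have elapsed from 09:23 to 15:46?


Start: 09:23
End: 15:46
Hour difference: 15 - 9 = 6 hours
Minute difference: 46 - 23 = 23 minutes
Total minutes: 383
Complete hours: 383 / 60 = 6 (remainder 23)

6


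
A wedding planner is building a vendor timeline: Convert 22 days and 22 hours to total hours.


Days: 22
Extra hours: 22
Hours per day: 24
Days to hours: 22 x 24 = 528
Total: 528 + 22 = 550

550


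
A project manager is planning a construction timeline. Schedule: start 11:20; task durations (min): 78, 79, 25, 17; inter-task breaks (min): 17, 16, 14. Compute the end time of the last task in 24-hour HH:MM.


Start: 11:20 = 680 min from midnight
  after task 1 (78 min): 12:38
  after break (17 min): 12:55
  after task 2 (79 min): 14:14
  after break (16 min): 14:30
  after task 3 (25 min): 14:55
  after break (14 min): 15:09
  after task 4 (17 min): 15:26
Total elapsed: 246 minutes
End time: 15:26

15:26


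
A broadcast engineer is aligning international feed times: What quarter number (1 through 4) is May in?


Month: May (month 5)
Q1: January-March (months 1-3)
Q2: April-June (months 4-6)
Q3: July-September (months 7-9)
Q4: October-December (months 10-12)
Month 5 falls in Q2

2


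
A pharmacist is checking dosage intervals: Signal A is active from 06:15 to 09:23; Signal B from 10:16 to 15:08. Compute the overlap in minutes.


Interval A: [375, 563] minutes from midnight
Interval B: [616, 908] minutes from midnight
Overlap start = max(375, 616) = 616
Overlap end = min(563, 908) = 563
End <= start, so the intervals do not overlap: 0 minutes

0


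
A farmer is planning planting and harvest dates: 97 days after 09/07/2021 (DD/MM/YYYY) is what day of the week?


Start: 2021-07-09 (Friday)
Step 1 - find target date: add 97 days
  2021-07-09 + 97 days = 2021-10-14
Step 2 - day of week:
  97 mod 7 = 6
  Friday + 6 days -> Thursday
Result: Thursday (2021-10-14)

Thursday


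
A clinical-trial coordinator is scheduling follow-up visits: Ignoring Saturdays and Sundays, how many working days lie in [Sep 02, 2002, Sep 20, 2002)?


Start: 2002-09-02 (Monday)
End (exclusive): 2002-09-20 (Friday)
Total calendar days: 18
Full weeks: 18 // 7 = 2 -> 10 weekdays
Remaining 4 days starting on Monday:
  Mon(w), Tue(w), Wed(w), Thu(w) -> 4 weekdays
Total business days: 10 + 4 = 14

14


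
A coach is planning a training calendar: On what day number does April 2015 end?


Month: April
Year: 2015
April is a 30-day month
Total: 30 days

30


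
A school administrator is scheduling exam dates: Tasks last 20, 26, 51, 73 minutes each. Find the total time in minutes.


Durations: 20, 26, 51, 73
Running sum: 20
+ 26 = 46
+ 51 = 97
+ 73 = 170
Total duration: 170 minutes
That is 2 hours and 50 minutes

170


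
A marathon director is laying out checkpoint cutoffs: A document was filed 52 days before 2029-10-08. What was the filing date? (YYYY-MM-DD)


Start: 2029-10-08
Subtracting 52 days
Days already passed in October: 8
After going back through October: 44 more days to subtract
September 2029: 30 days, 14 remaining
August 2029 has 31 days, need 14
Result: 2029-08-17

2029-08-17


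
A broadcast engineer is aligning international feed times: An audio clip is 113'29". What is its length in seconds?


Minutes: 113
Seconds: 29
Convert minutes to seconds: 113 x 60 = 6780
Add remaining seconds: 6780 + 29 = 6809

6809


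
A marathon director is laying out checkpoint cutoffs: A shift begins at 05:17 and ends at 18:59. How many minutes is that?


Start time: 05:17 = 317 minutes from midnight
End time: 18:59 = 1139 minutes from midnight
Difference: 1139 - 317 = 822 minutes
That is 13 hours and 42 minutes

822
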